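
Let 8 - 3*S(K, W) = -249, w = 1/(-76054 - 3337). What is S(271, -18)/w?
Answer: -20403487/3 ≈ -6.8012e+6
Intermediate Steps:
w = -1/79391 (w = 1/(-79391) = -1/79391 ≈ -1.2596e-5)
S(K, W) = 257/3 (S(K, W) = 8/3 - ⅓*(-249) = 8/3 + 83 = 257/3)
S(271, -18)/w = 257/(3*(-1/79391)) = (257/3)*(-79391) = -20403487/3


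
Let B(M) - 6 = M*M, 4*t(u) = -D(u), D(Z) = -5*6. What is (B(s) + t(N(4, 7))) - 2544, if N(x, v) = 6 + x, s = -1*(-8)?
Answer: -4933/2 ≈ -2466.5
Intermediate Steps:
s = 8
D(Z) = -30
t(u) = 15/2 (t(u) = (-1*(-30))/4 = (¼)*30 = 15/2)
B(M) = 6 + M² (B(M) = 6 + M*M = 6 + M²)
(B(s) + t(N(4, 7))) - 2544 = ((6 + 8²) + 15/2) - 2544 = ((6 + 64) + 15/2) - 2544 = (70 + 15/2) - 2544 = 155/2 - 2544 = -4933/2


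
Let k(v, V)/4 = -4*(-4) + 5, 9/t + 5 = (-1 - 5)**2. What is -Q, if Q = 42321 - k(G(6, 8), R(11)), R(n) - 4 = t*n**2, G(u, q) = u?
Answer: -42237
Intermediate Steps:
t = 9/31 (t = 9/(-5 + (-1 - 5)**2) = 9/(-5 + (-6)**2) = 9/(-5 + 36) = 9/31 ≈ 0.29032)
R(n) = 4 + 9*n**2/31
k(v, V) = 84 (k(v, V) = 4*(-4*(-4) + 5) = 4*(16 + 5) = 4*21 = 84)
Q = 42237 (Q = 42321 - 1*84 = 42321 - 84 = 42237)
-Q = -1*42237 = -42237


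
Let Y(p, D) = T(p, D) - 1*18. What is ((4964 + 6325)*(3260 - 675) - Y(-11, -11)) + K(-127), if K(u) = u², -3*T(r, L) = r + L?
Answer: 87594614/3 ≈ 2.9198e+7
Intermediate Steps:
T(r, L) = -L/3 - r/3 (T(r, L) = -(r + L)/3 = -(L + r)/3 = -L/3 - r/3)
Y(p, D) = -18 - D/3 - p/3 (Y(p, D) = (-D/3 - p/3) - 1*18 = (-D/3 - p/3) - 18 = -18 - D/3 - p/3)
((4964 + 6325)*(3260 - 675) - Y(-11, -11)) + K(-127) = ((4964 + 6325)*(3260 - 675) - (-18 - ⅓*(-11) - ⅓*(-11))) + (-127)² = (11289*2585 - (-18 + 11/3 + 11/3)) + 16129 = (29182065 - 1*(-32/3)) + 16129 = (29182065 + 32/3) + 16129 = 87546227/3 + 16129 = 87594614/3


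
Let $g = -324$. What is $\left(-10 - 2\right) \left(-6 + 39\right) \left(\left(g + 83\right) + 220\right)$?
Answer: $8316$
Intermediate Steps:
$\left(-10 - 2\right) \left(-6 + 39\right) \left(\left(g + 83\right) + 220\right) = \left(-10 - 2\right) \left(-6 + 39\right) \left(\left(-324 + 83\right) + 220\right) = \left(-12\right) 33 \left(-241 + 220\right) = \left(-396\right) \left(-21\right) = 8316$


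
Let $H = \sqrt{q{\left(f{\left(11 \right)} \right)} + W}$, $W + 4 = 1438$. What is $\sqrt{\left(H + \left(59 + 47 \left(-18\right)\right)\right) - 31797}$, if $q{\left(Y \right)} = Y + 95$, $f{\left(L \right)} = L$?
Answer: $\sqrt{-32584 + 2 \sqrt{385}} \approx 180.4 i$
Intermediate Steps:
$q{\left(Y \right)} = 95 + Y$
$W = 1434$ ($W = -4 + 1438 = 1434$)
$H = 2 \sqrt{385}$ ($H = \sqrt{\left(95 + 11\right) + 1434} = \sqrt{106 + 1434} = \sqrt{1540} = 2 \sqrt{385} \approx 39.243$)
$\sqrt{\left(H + \left(59 + 47 \left(-18\right)\right)\right) - 31797} = \sqrt{\left(2 \sqrt{385} + \left(59 + 47 \left(-18\right)\right)\right) - 31797} = \sqrt{\left(2 \sqrt{385} + \left(59 - 846\right)\right) - 31797} = \sqrt{\left(2 \sqrt{385} - 787\right) - 31797} = \sqrt{\left(-787 + 2 \sqrt{385}\right) - 31797} = \sqrt{-32584 + 2 \sqrt{385}}$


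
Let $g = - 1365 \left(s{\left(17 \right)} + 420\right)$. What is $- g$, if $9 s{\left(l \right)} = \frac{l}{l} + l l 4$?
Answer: $\frac{2246335}{3} \approx 7.4878 \cdot 10^{5}$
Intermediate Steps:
$s{\left(l \right)} = \frac{1}{9} + \frac{4 l^{2}}{9}$ ($s{\left(l \right)} = \frac{\frac{l}{l} + l l 4}{9} = \frac{1 + l^{2} \cdot 4}{9} = \frac{1 + 4 l^{2}}{9} = \frac{1}{9} + \frac{4 l^{2}}{9}$)
$g = - \frac{2246335}{3}$ ($g = - 1365 \left(\left(\frac{1}{9} + \frac{4 \cdot 17^{2}}{9}\right) + 420\right) = - 1365 \left(\left(\frac{1}{9} + \frac{4}{9} \cdot 289\right) + 420\right) = - 1365 \left(\left(\frac{1}{9} + \frac{1156}{9}\right) + 420\right) = - 1365 \left(\frac{1157}{9} + 420\right) = \left(-1365\right) \frac{4937}{9} = - \frac{2246335}{3} \approx -7.4878 \cdot 10^{5}$)
$- g = \left(-1\right) \left(- \frac{2246335}{3}\right) = \frac{2246335}{3}$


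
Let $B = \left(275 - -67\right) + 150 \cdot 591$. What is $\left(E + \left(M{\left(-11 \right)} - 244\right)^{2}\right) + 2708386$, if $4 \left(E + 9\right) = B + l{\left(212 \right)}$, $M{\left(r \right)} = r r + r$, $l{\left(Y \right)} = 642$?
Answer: $\frac{5497483}{2} \approx 2.7487 \cdot 10^{6}$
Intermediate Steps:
$M{\left(r \right)} = r + r^{2}$ ($M{\left(r \right)} = r^{2} + r = r + r^{2}$)
$B = 88992$ ($B = \left(275 + 67\right) + 88650 = 342 + 88650 = 88992$)
$E = \frac{44799}{2}$ ($E = -9 + \frac{88992 + 642}{4} = -9 + \frac{1}{4} \cdot 89634 = -9 + \frac{44817}{2} = \frac{44799}{2} \approx 22400.0$)
$\left(E + \left(M{\left(-11 \right)} - 244\right)^{2}\right) + 2708386 = \left(\frac{44799}{2} + \left(- 11 \left(1 - 11\right) - 244\right)^{2}\right) + 2708386 = \left(\frac{44799}{2} + \left(\left(-11\right) \left(-10\right) - 244\right)^{2}\right) + 2708386 = \left(\frac{44799}{2} + \left(110 - 244\right)^{2}\right) + 2708386 = \left(\frac{44799}{2} + \left(-134\right)^{2}\right) + 2708386 = \left(\frac{44799}{2} + 17956\right) + 2708386 = \frac{80711}{2} + 2708386 = \frac{5497483}{2}$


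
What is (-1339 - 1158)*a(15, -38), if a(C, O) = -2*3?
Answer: 14982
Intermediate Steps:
a(C, O) = -6
(-1339 - 1158)*a(15, -38) = (-1339 - 1158)*(-6) = -2497*(-6) = 14982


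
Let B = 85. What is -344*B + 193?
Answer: -29047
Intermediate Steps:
-344*B + 193 = -344*85 + 193 = -29240 + 193 = -29047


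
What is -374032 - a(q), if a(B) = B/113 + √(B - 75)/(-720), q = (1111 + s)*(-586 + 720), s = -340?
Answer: -42368930/113 + √11471/240 ≈ -3.7495e+5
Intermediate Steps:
q = 103314 (q = (1111 - 340)*(-586 + 720) = 771*134 = 103314)
a(B) = -√(-75 + B)/720 + B/113 (a(B) = B*(1/113) + √(-75 + B)*(-1/720) = B/113 - √(-75 + B)/720 = -√(-75 + B)/720 + B/113)
-374032 - a(q) = -374032 - (-√(-75 + 103314)/720 + (1/113)*103314) = -374032 - (-√11471/240 + 103314/113) = -374032 - (103314/113 - √11471/240) = -374032 + (-103314/113 + √11471/240) = -42368930/113 + √11471/240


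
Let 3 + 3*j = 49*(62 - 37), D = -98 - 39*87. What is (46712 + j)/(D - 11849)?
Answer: -70679/23010 ≈ -3.0717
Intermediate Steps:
D = -3491 (D = -98 - 3393 = -3491)
j = 1222/3 (j = -1 + (49*(62 - 37))/3 = -1 + (49*25)/3 = -1 + (⅓)*1225 = -1 + 1225/3 = 1222/3 ≈ 407.33)
(46712 + j)/(D - 11849) = (46712 + 1222/3)/(-3491 - 11849) = (141358/3)/(-15340) = (141358/3)*(-1/15340) = -70679/23010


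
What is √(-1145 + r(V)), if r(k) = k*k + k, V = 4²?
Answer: 3*I*√97 ≈ 29.547*I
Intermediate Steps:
V = 16
r(k) = k + k² (r(k) = k² + k = k + k²)
√(-1145 + r(V)) = √(-1145 + 16*(1 + 16)) = √(-1145 + 16*17) = √(-1145 + 272) = √(-873) = 3*I*√97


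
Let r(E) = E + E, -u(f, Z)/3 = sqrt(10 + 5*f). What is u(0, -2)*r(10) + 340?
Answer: 340 - 60*sqrt(10) ≈ 150.26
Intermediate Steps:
u(f, Z) = -3*sqrt(10 + 5*f)
r(E) = 2*E
u(0, -2)*r(10) + 340 = (-3*sqrt(10 + 5*0))*(2*10) + 340 = -3*sqrt(10 + 0)*20 + 340 = -3*sqrt(10)*20 + 340 = -60*sqrt(10) + 340 = 340 - 60*sqrt(10)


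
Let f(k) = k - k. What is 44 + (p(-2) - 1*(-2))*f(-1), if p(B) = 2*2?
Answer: 44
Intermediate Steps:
p(B) = 4
f(k) = 0
44 + (p(-2) - 1*(-2))*f(-1) = 44 + (4 - 1*(-2))*0 = 44 + (4 + 2)*0 = 44 + 6*0 = 44 + 0 = 44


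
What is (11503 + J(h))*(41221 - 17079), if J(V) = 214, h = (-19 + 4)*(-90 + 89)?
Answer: 282871814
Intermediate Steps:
h = 15 (h = -15*(-1) = 15)
(11503 + J(h))*(41221 - 17079) = (11503 + 214)*(41221 - 17079) = 11717*24142 = 282871814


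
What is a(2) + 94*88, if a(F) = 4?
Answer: 8276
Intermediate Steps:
a(2) + 94*88 = 4 + 94*88 = 4 + 8272 = 8276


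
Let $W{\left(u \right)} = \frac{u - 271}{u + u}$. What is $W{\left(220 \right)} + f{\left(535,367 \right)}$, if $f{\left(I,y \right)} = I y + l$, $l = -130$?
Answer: $\frac{86334549}{440} \approx 1.9622 \cdot 10^{5}$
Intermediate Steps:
$f{\left(I,y \right)} = -130 + I y$ ($f{\left(I,y \right)} = I y - 130 = -130 + I y$)
$W{\left(u \right)} = \frac{-271 + u}{2 u}$
$W{\left(220 \right)} + f{\left(535,367 \right)} = \frac{-271 + 220}{2 \cdot 220} + \left(-130 + 535 \cdot 367\right) = \frac{1}{2} \cdot \frac{1}{220} \left(-51\right) + \left(-130 + 196345\right) = - \frac{51}{440} + 196215 = \frac{86334549}{440}$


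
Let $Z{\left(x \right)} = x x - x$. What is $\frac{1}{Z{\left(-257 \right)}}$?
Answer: $\frac{1}{66306} \approx 1.5082 \cdot 10^{-5}$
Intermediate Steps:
$Z{\left(x \right)} = x^{2} - x$
$\frac{1}{Z{\left(-257 \right)}} = \frac{1}{\left(-257\right) \left(-1 - 257\right)} = \frac{1}{\left(-257\right) \left(-258\right)} = \frac{1}{66306}$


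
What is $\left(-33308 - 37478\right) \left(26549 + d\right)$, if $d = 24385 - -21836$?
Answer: $-5151097220$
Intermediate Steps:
$d = 46221$ ($d = 24385 + 21836 = 46221$)
$\left(-33308 - 37478\right) \left(26549 + d\right) = \left(-33308 - 37478\right) \left(26549 + 46221\right) = \left(-70786\right) 72770 = -5151097220$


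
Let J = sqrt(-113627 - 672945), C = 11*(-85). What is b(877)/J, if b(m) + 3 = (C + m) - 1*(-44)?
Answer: 17*I*sqrt(196643)/393286 ≈ 0.019168*I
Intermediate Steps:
C = -935
b(m) = -894 + m (b(m) = -3 + ((-935 + m) - 1*(-44)) = -3 + ((-935 + m) + 44) = -3 + (-891 + m) = -894 + m)
J = 2*I*sqrt(196643) (J = sqrt(-786572) = 2*I*sqrt(196643) ≈ 886.89*I)
b(877)/J = (-894 + 877)/((2*I*sqrt(196643))) = -(-17)*I*sqrt(196643)/393286 = 17*I*sqrt(196643)/393286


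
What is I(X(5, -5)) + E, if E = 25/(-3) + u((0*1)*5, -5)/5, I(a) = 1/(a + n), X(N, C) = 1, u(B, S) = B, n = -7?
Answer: -17/2 ≈ -8.5000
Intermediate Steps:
I(a) = 1/(-7 + a) (I(a) = 1/(a - 7) = 1/(-7 + a))
E = -25/3 (E = 25/(-3) + ((0*1)*5)/5 = 25*(-⅓) + (0*5)*(⅕) = -25/3 + 0*(⅕) = -25/3 + 0 = -25/3 ≈ -8.3333)
I(X(5, -5)) + E = 1/(-7 + 1) - 25/3 = 1/(-6) - 25/3 = -⅙ - 25/3 = -17/2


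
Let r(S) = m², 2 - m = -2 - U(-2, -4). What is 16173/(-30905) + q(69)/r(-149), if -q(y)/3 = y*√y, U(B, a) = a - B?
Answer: -16173/30905 - 207*√69/4 ≈ -430.39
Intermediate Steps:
m = 2 (m = 2 - (-2 - (-4 - 1*(-2))) = 2 - (-2 - (-4 + 2)) = 2 - (-2 - 1*(-2)) = 2 - (-2 + 2) = 2 - 1*0 = 2 + 0 = 2)
r(S) = 4 (r(S) = 2² = 4)
q(y) = -3*y^(3/2) (q(y) = -3*y*√y = -3*y^(3/2))
16173/(-30905) + q(69)/r(-149) = 16173/(-30905) - 207*√69/4 = 16173*(-1/30905) - 207*√69*(¼) = -16173/30905 - 207*√69*(¼) = -16173/30905 - 207*√69/4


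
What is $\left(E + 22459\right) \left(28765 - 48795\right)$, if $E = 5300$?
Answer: $-556012770$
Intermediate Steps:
$\left(E + 22459\right) \left(28765 - 48795\right) = \left(5300 + 22459\right) \left(28765 - 48795\right) = 27759 \left(-20030\right) = -556012770$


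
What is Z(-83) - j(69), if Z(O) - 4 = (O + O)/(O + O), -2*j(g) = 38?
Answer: 24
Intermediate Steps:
j(g) = -19 (j(g) = -1/2*38 = -19)
Z(O) = 5 (Z(O) = 4 + (O + O)/(O + O) = 4 + (2*O)/((2*O)) = 4 + (2*O)*(1/(2*O)) = 4 + 1 = 5)
Z(-83) - j(69) = 5 - 1*(-19) = 5 + 19 = 24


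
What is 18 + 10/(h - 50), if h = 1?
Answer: 872/49 ≈ 17.796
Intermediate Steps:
18 + 10/(h - 50) = 18 + 10/(1 - 50) = 18 + 10/(-49) = 18 - 1/49*10 = 18 - 10/49 = 872/49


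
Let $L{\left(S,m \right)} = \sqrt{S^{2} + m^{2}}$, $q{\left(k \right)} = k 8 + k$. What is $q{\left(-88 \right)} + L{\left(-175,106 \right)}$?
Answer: $-792 + \sqrt{41861} \approx -587.4$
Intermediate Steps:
$q{\left(k \right)} = 9 k$ ($q{\left(k \right)} = 8 k + k = 9 k$)
$q{\left(-88 \right)} + L{\left(-175,106 \right)} = 9 \left(-88\right) + \sqrt{\left(-175\right)^{2} + 106^{2}} = -792 + \sqrt{30625 + 11236} = -792 + \sqrt{41861}$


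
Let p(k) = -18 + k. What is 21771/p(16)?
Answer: -21771/2 ≈ -10886.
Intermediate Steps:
21771/p(16) = 21771/(-18 + 16) = 21771/(-2) = 21771*(-1/2) = -21771/2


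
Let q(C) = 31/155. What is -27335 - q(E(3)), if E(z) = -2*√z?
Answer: -136676/5 ≈ -27335.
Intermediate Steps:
q(C) = ⅕ (q(C) = 31*(1/155) = ⅕)
-27335 - q(E(3)) = -27335 - 1*⅕ = -27335 - ⅕ = -136676/5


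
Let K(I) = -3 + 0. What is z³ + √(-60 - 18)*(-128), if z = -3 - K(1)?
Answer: -128*I*√78 ≈ -1130.5*I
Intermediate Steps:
K(I) = -3
z = 0 (z = -3 - 1*(-3) = -3 + 3 = 0)
z³ + √(-60 - 18)*(-128) = 0³ + √(-60 - 18)*(-128) = 0 + √(-78)*(-128) = 0 + (I*√78)*(-128) = 0 - 128*I*√78 = -128*I*√78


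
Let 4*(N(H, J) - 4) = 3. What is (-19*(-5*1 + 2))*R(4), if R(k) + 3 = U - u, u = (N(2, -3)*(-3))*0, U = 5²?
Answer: 1254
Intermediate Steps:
U = 25
N(H, J) = 19/4 (N(H, J) = 4 + (¼)*3 = 4 + ¾ = 19/4)
u = 0 (u = ((19/4)*(-3))*0 = -57/4*0 = 0)
R(k) = 22 (R(k) = -3 + (25 - 1*0) = -3 + (25 + 0) = -3 + 25 = 22)
(-19*(-5*1 + 2))*R(4) = -19*(-5*1 + 2)*22 = -19*(-5 + 2)*22 = -19*(-3)*22 = 57*22 = 1254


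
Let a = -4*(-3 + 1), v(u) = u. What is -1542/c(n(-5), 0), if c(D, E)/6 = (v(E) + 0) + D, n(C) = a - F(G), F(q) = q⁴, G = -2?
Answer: 257/8 ≈ 32.125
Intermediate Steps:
a = 8 (a = -4*(-2) = 8)
n(C) = -8 (n(C) = 8 - 1*(-2)⁴ = 8 - 1*16 = 8 - 16 = -8)
c(D, E) = 6*D + 6*E (c(D, E) = 6*((E + 0) + D) = 6*(E + D) = 6*(D + E) = 6*D + 6*E)
-1542/c(n(-5), 0) = -1542/(6*(-8) + 6*0) = -1542/(-48 + 0) = -1542/(-48) = -1/48*(-1542) = 257/8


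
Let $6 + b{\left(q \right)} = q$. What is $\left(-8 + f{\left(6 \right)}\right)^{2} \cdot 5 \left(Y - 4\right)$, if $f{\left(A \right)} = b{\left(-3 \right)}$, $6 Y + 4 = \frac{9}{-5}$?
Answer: $- \frac{43061}{6} \approx -7176.8$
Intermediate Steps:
$b{\left(q \right)} = -6 + q$
$Y = - \frac{29}{30}$ ($Y = - \frac{2}{3} + \frac{9 \frac{1}{-5}}{6} = - \frac{2}{3} + \frac{9 \left(- \frac{1}{5}\right)}{6} = - \frac{2}{3} + \frac{1}{6} \left(- \frac{9}{5}\right) = - \frac{2}{3} - \frac{3}{10} = - \frac{29}{30} \approx -0.96667$)
$f{\left(A \right)} = -9$ ($f{\left(A \right)} = -6 - 3 = -9$)
$\left(-8 + f{\left(6 \right)}\right)^{2} \cdot 5 \left(Y - 4\right) = \left(-8 - 9\right)^{2} \cdot 5 \left(- \frac{29}{30} - 4\right) = \left(-17\right)^{2} \cdot 5 \left(- \frac{149}{30}\right) = 289 \left(- \frac{149}{6}\right) = - \frac{43061}{6}$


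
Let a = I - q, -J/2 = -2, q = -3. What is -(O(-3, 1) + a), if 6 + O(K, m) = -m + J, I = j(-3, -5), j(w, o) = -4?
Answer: 4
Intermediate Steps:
I = -4
J = 4 (J = -2*(-2) = 4)
a = -1 (a = -4 - 1*(-3) = -4 + 3 = -1)
O(K, m) = -2 - m (O(K, m) = -6 + (-m + 4) = -6 + (4 - m) = -2 - m)
-(O(-3, 1) + a) = -((-2 - 1*1) - 1) = -((-2 - 1) - 1) = -(-3 - 1) = -1*(-4) = 4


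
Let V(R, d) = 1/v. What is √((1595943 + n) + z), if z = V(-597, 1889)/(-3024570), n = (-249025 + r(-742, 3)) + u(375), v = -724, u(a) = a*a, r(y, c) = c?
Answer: 11*√14737691305415939240370/1094894340 ≈ 1219.7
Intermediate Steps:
u(a) = a²
n = -108397 (n = (-249025 + 3) + 375² = -249022 + 140625 = -108397)
V(R, d) = -1/724 (V(R, d) = 1/(-724) = -1/724)
z = 1/2189788680 (z = -1/724/(-3024570) = -1/724*(-1/3024570) = 1/2189788680 ≈ 4.5666e-10)
√((1595943 + n) + z) = √((1595943 - 108397) + 1/2189788680) = √(1487546 + 1/2189788680) = √(3257411391779281/2189788680) = 11*√14737691305415939240370/1094894340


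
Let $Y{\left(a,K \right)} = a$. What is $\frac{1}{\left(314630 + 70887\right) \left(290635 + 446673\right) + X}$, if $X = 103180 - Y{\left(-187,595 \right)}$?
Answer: $\frac{1}{284244871603} \approx 3.5181 \cdot 10^{-12}$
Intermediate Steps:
$X = 103367$ ($X = 103180 - -187 = 103180 + 187 = 103367$)
$\frac{1}{\left(314630 + 70887\right) \left(290635 + 446673\right) + X} = \frac{1}{\left(314630 + 70887\right) \left(290635 + 446673\right) + 103367} = \frac{1}{385517 \cdot 737308 + 103367} = \frac{1}{284244768236 + 103367} = \frac{1}{284244871603}$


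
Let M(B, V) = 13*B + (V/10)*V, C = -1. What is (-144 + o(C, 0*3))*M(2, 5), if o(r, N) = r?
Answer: -8265/2 ≈ -4132.5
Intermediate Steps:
M(B, V) = 13*B + V²/10 (M(B, V) = 13*B + (V*(⅒))*V = 13*B + (V/10)*V = 13*B + V²/10)
(-144 + o(C, 0*3))*M(2, 5) = (-144 - 1)*(13*2 + (⅒)*5²) = -145*(26 + (⅒)*25) = -145*(26 + 5/2) = -145*57/2 = -8265/2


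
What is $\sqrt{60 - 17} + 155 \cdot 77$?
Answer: $11935 + \sqrt{43} \approx 11942.0$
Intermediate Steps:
$\sqrt{60 - 17} + 155 \cdot 77 = \sqrt{43} + 11935 = 11935 + \sqrt{43}$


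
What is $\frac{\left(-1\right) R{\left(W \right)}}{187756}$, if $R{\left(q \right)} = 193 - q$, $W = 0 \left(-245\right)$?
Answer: $- \frac{193}{187756} \approx -0.0010279$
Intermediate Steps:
$W = 0$
$\frac{\left(-1\right) R{\left(W \right)}}{187756} = \frac{\left(-1\right) \left(193 - 0\right)}{187756} = - (193 + 0) \frac{1}{187756} = \left(-1\right) 193 \cdot \frac{1}{187756} = \left(-193\right) \frac{1}{187756} = - \frac{193}{187756}$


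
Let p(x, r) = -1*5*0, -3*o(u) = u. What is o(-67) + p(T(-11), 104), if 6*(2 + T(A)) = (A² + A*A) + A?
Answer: 67/3 ≈ 22.333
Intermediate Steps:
T(A) = -2 + A²/3 + A/6 (T(A) = -2 + ((A² + A*A) + A)/6 = -2 + ((A² + A²) + A)/6 = -2 + (2*A² + A)/6 = -2 + (A + 2*A²)/6 = -2 + (A²/3 + A/6) = -2 + A²/3 + A/6)
o(u) = -u/3
p(x, r) = 0 (p(x, r) = -5*0 = 0)
o(-67) + p(T(-11), 104) = -⅓*(-67) + 0 = 67/3 + 0 = 67/3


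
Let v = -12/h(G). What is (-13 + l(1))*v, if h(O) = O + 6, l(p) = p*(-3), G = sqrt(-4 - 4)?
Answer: 288/11 - 96*I*sqrt(2)/11 ≈ 26.182 - 12.342*I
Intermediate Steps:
G = 2*I*sqrt(2) (G = sqrt(-8) = 2*I*sqrt(2) ≈ 2.8284*I)
l(p) = -3*p
h(O) = 6 + O
v = -12/(6 + 2*I*sqrt(2)) ≈ -1.6364 + 0.77139*I
(-13 + l(1))*v = (-13 - 3*1)*(-18/11 + 6*I*sqrt(2)/11) = (-13 - 3)*(-18/11 + 6*I*sqrt(2)/11) = -16*(-18/11 + 6*I*sqrt(2)/11) = 288/11 - 96*I*sqrt(2)/11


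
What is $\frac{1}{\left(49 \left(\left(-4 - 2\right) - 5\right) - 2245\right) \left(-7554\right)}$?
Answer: $\frac{1}{21030336} \approx 4.755 \cdot 10^{-8}$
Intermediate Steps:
$\frac{1}{\left(49 \left(\left(-4 - 2\right) - 5\right) - 2245\right) \left(-7554\right)} = \frac{1}{49 \left(-6 - 5\right) - 2245} \left(- \frac{1}{7554}\right) = \frac{1}{49 \left(-11\right) - 2245} \left(- \frac{1}{7554}\right) = \frac{1}{-539 - 2245} \left(- \frac{1}{7554}\right) = \frac{1}{-2784} \left(- \frac{1}{7554}\right) = \left(- \frac{1}{2784}\right) \left(- \frac{1}{7554}\right) = \frac{1}{21030336}$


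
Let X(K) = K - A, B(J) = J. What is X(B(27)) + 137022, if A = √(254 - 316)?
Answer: 137049 - I*√62 ≈ 1.3705e+5 - 7.874*I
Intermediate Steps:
A = I*√62 (A = √(-62) = I*√62 ≈ 7.874*I)
X(K) = K - I*√62
X(B(27)) + 137022 = (27 - I*√62) + 137022 = 137049 - I*√62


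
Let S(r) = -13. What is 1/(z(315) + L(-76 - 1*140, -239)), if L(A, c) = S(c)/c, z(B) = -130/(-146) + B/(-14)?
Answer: -34894/752147 ≈ -0.046393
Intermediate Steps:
z(B) = 65/73 - B/14 (z(B) = -130*(-1/146) + B*(-1/14) = 65/73 - B/14)
L(A, c) = -13/c
1/(z(315) + L(-76 - 1*140, -239)) = 1/((65/73 - 1/14*315) - 13/(-239)) = 1/((65/73 - 45/2) - 13*(-1/239)) = 1/(-3155/146 + 13/239) = 1/(-752147/34894) = -34894/752147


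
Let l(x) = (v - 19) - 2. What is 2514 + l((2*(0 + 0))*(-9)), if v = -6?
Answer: 2487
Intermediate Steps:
l(x) = -27 (l(x) = (-6 - 19) - 2 = -25 - 2 = -27)
2514 + l((2*(0 + 0))*(-9)) = 2514 - 27 = 2487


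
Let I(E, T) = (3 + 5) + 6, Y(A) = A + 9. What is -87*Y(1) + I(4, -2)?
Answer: -856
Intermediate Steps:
Y(A) = 9 + A
I(E, T) = 14 (I(E, T) = 8 + 6 = 14)
-87*Y(1) + I(4, -2) = -87*(9 + 1) + 14 = -87*10 + 14 = -870 + 14 = -856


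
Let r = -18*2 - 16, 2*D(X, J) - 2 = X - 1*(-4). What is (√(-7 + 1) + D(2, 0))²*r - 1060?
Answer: -1580 - 416*I*√6 ≈ -1580.0 - 1019.0*I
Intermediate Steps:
D(X, J) = 3 + X/2 (D(X, J) = 1 + (X - 1*(-4))/2 = 1 + (X + 4)/2 = 1 + (4 + X)/2 = 1 + (2 + X/2) = 3 + X/2)
r = -52 (r = -36 - 16 = -52)
(√(-7 + 1) + D(2, 0))²*r - 1060 = (√(-7 + 1) + (3 + (½)*2))²*(-52) - 1060 = (√(-6) + (3 + 1))²*(-52) - 1060 = (I*√6 + 4)²*(-52) - 1060 = (4 + I*√6)²*(-52) - 1060 = -52*(4 + I*√6)² - 1060 = -1060 - 52*(4 + I*√6)²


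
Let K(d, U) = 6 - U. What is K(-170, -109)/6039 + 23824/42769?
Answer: 148791571/258281991 ≈ 0.57608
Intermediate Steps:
K(-170, -109)/6039 + 23824/42769 = (6 - 1*(-109))/6039 + 23824/42769 = (6 + 109)*(1/6039) + 23824*(1/42769) = 115*(1/6039) + 23824/42769 = 115/6039 + 23824/42769 = 148791571/258281991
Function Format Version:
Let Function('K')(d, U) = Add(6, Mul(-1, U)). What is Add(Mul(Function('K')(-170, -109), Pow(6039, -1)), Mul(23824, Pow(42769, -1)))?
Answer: Rational(148791571, 258281991) ≈ 0.57608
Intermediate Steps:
Add(Mul(Function('K')(-170, -109), Pow(6039, -1)), Mul(23824, Pow(42769, -1))) = Add(Mul(Add(6, Mul(-1, -109)), Pow(6039, -1)), Mul(23824, Pow(42769, -1))) = Add(Mul(Add(6, 109), Rational(1, 6039)), Mul(23824, Rational(1, 42769))) = Add(Mul(115, Rational(1, 6039)), Rational(23824, 42769)) = Add(Rational(115, 6039), Rational(23824, 42769)) = Rational(148791571, 258281991)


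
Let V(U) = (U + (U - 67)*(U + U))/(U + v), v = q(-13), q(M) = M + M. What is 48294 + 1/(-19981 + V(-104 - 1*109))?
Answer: 236376238405/4894526 ≈ 48294.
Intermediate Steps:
q(M) = 2*M
v = -26 (v = 2*(-13) = -26)
V(U) = (U + 2*U*(-67 + U))/(-26 + U) (V(U) = (U + (U - 67)*(U + U))/(U - 26) = (U + (-67 + U)*(2*U))/(-26 + U) = (U + 2*U*(-67 + U))/(-26 + U))
48294 + 1/(-19981 + V(-104 - 1*109)) = 48294 + 1/(-19981 + (-104 - 1*109)*(-133 + 2*(-104 - 1*109))/(-26 + (-104 - 1*109))) = 48294 + 1/(-19981 + (-104 - 109)*(-133 + 2*(-104 - 109))/(-26 + (-104 - 109))) = 48294 + 1/(-19981 - 213*(-133 + 2*(-213))/(-26 - 213)) = 48294 + 1/(-19981 - 213*(-133 - 426)/(-239)) = 48294 + 1/(-19981 - 213*(-1/239)*(-559)) = 48294 + 1/(-19981 - 119067/239) = 48294 + 1/(-4894526/239) = 48294 - 239/4894526 = 236376238405/4894526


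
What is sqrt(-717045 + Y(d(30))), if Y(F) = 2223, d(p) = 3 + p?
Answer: I*sqrt(714822) ≈ 845.47*I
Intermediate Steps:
sqrt(-717045 + Y(d(30))) = sqrt(-717045 + 2223) = sqrt(-714822) = I*sqrt(714822)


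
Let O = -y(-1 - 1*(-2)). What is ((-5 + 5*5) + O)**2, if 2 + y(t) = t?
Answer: 441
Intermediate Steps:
y(t) = -2 + t
O = 1 (O = -(-2 + (-1 - 1*(-2))) = -(-2 + (-1 + 2)) = -(-2 + 1) = -1*(-1) = 1)
((-5 + 5*5) + O)**2 = ((-5 + 5*5) + 1)**2 = ((-5 + 25) + 1)**2 = (20 + 1)**2 = 21**2 = 441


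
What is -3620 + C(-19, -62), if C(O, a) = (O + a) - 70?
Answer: -3771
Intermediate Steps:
C(O, a) = -70 + O + a
-3620 + C(-19, -62) = -3620 + (-70 - 19 - 62) = -3620 - 151 = -3771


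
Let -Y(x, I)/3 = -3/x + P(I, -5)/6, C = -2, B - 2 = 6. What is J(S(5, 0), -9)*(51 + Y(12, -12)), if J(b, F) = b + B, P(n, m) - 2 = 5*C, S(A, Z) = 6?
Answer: 1561/2 ≈ 780.50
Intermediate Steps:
B = 8 (B = 2 + 6 = 8)
P(n, m) = -8 (P(n, m) = 2 + 5*(-2) = 2 - 10 = -8)
J(b, F) = 8 + b (J(b, F) = b + 8 = 8 + b)
Y(x, I) = 4 + 9/x (Y(x, I) = -3*(-3/x - 8/6) = -3*(-3/x - 8*⅙) = -3*(-3/x - 4/3) = -3*(-4/3 - 3/x) = 4 + 9/x)
J(S(5, 0), -9)*(51 + Y(12, -12)) = (8 + 6)*(51 + (4 + 9/12)) = 14*(51 + (4 + 9*(1/12))) = 14*(51 + (4 + ¾)) = 14*(51 + 19/4) = 14*(223/4) = 1561/2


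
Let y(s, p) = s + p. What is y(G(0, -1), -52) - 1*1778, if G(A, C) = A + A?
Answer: -1830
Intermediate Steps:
G(A, C) = 2*A
y(s, p) = p + s
y(G(0, -1), -52) - 1*1778 = (-52 + 2*0) - 1*1778 = (-52 + 0) - 1778 = -52 - 1778 = -1830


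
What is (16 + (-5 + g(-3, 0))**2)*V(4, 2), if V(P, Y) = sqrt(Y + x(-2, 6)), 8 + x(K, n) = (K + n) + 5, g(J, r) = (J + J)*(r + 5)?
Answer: 1241*sqrt(3) ≈ 2149.5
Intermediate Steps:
g(J, r) = 2*J*(5 + r) (g(J, r) = (2*J)*(5 + r) = 2*J*(5 + r))
x(K, n) = -3 + K + n (x(K, n) = -8 + ((K + n) + 5) = -8 + (5 + K + n) = -3 + K + n)
V(P, Y) = sqrt(1 + Y) (V(P, Y) = sqrt(Y + (-3 - 2 + 6)) = sqrt(Y + 1) = sqrt(1 + Y))
(16 + (-5 + g(-3, 0))**2)*V(4, 2) = (16 + (-5 + 2*(-3)*(5 + 0))**2)*sqrt(1 + 2) = (16 + (-5 + 2*(-3)*5)**2)*sqrt(3) = (16 + (-5 - 30)**2)*sqrt(3) = (16 + (-35)**2)*sqrt(3) = (16 + 1225)*sqrt(3) = 1241*sqrt(3)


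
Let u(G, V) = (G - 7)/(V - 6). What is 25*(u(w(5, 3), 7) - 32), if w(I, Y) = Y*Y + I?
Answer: -625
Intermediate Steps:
w(I, Y) = I + Y² (w(I, Y) = Y² + I = I + Y²)
u(G, V) = (-7 + G)/(-6 + V)
25*(u(w(5, 3), 7) - 32) = 25*((-7 + (5 + 3²))/(-6 + 7) - 32) = 25*((-7 + (5 + 9))/1 - 32) = 25*(1*(-7 + 14) - 32) = 25*(1*7 - 32) = 25*(7 - 32) = 25*(-25) = -625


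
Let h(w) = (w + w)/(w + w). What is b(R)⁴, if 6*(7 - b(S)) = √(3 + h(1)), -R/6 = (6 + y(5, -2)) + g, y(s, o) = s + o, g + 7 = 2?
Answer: 160000/81 ≈ 1975.3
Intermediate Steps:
g = -5 (g = -7 + 2 = -5)
y(s, o) = o + s
h(w) = 1 (h(w) = (2*w)/((2*w)) = (2*w)*(1/(2*w)) = 1)
R = -24 (R = -6*((6 + (-2 + 5)) - 5) = -6*((6 + 3) - 5) = -6*(9 - 5) = -6*4 = -24)
b(S) = 20/3 (b(S) = 7 - √(3 + 1)/6 = 7 - √4/6 = 7 - ⅙*2 = 7 - ⅓ = 20/3)
b(R)⁴ = (20/3)⁴ = 160000/81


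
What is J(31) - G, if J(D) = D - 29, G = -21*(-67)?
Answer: -1405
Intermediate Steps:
G = 1407
J(D) = -29 + D
J(31) - G = (-29 + 31) - 1*1407 = 2 - 1407 = -1405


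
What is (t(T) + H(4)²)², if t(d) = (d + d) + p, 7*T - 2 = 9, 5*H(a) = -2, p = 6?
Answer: 2650384/30625 ≈ 86.543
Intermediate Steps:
H(a) = -⅖ (H(a) = (⅕)*(-2) = -⅖)
T = 11/7 (T = 2/7 + (⅐)*9 = 2/7 + 9/7 = 11/7 ≈ 1.5714)
t(d) = 6 + 2*d (t(d) = (d + d) + 6 = 2*d + 6 = 6 + 2*d)
(t(T) + H(4)²)² = ((6 + 2*(11/7)) + (-⅖)²)² = ((6 + 22/7) + 4/25)² = (64/7 + 4/25)² = (1628/175)² = 2650384/30625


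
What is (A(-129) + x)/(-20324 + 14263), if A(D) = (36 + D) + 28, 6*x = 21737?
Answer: -21347/36366 ≈ -0.58700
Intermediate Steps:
x = 21737/6 (x = (1/6)*21737 = 21737/6 ≈ 3622.8)
A(D) = 64 + D
(A(-129) + x)/(-20324 + 14263) = ((64 - 129) + 21737/6)/(-20324 + 14263) = (-65 + 21737/6)/(-6061) = (21347/6)*(-1/6061) = -21347/36366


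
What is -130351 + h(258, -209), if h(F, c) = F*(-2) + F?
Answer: -130609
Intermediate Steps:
h(F, c) = -F (h(F, c) = -2*F + F = -F)
-130351 + h(258, -209) = -130351 - 1*258 = -130351 - 258 = -130609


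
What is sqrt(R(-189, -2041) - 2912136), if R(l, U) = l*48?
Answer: 2*I*sqrt(730302) ≈ 1709.2*I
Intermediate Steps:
R(l, U) = 48*l
sqrt(R(-189, -2041) - 2912136) = sqrt(48*(-189) - 2912136) = sqrt(-9072 - 2912136) = sqrt(-2921208) = 2*I*sqrt(730302)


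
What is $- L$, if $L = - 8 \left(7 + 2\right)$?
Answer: $72$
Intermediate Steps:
$L = -72$ ($L = \left(-8\right) 9 = -72$)
$- L = \left(-1\right) \left(-72\right) = 72$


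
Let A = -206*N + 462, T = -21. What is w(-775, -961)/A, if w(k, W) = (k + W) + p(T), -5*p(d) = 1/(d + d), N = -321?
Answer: -364559/13983480 ≈ -0.026071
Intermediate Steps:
p(d) = -1/(10*d) (p(d) = -1/(5*(d + d)) = -1/(2*d)/5 = -1/(10*d))
A = 66588 (A = -206*(-321) + 462 = 66126 + 462 = 66588)
w(k, W) = 1/210 + W + k (w(k, W) = (k + W) - 1/10/(-21) = (W + k) - 1/10*(-1/21) = (W + k) + 1/210 = 1/210 + W + k)
w(-775, -961)/A = (1/210 - 961 - 775)/66588 = -364559/210*1/66588 = -364559/13983480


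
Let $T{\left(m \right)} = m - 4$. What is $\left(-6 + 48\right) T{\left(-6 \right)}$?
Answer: $-420$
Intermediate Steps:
$T{\left(m \right)} = -4 + m$ ($T{\left(m \right)} = m - 4 = -4 + m$)
$\left(-6 + 48\right) T{\left(-6 \right)} = \left(-6 + 48\right) \left(-4 - 6\right) = 42 \left(-10\right) = -420$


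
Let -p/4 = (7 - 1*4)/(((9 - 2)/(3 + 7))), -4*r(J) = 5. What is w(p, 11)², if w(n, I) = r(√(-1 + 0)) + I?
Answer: 1521/16 ≈ 95.063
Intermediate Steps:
r(J) = -5/4 (r(J) = -¼*5 = -5/4)
p = -120/7 (p = -4*(7 - 1*4)/((9 - 2)/(3 + 7)) = -4*(7 - 4)/(7/10) = -12/(7*(⅒)) = -12/7/10 = -12*10/7 = -4*30/7 = -120/7 ≈ -17.143)
w(n, I) = -5/4 + I
w(p, 11)² = (-5/4 + 11)² = (39/4)² = 1521/16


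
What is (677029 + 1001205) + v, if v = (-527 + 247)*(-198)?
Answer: 1733674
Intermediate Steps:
v = 55440 (v = -280*(-198) = 55440)
(677029 + 1001205) + v = (677029 + 1001205) + 55440 = 1678234 + 55440 = 1733674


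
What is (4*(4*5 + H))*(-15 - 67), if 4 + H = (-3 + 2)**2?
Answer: -5576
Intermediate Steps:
H = -3 (H = -4 + (-3 + 2)**2 = -4 + (-1)**2 = -4 + 1 = -3)
(4*(4*5 + H))*(-15 - 67) = (4*(4*5 - 3))*(-15 - 67) = (4*(20 - 3))*(-82) = (4*17)*(-82) = 68*(-82) = -5576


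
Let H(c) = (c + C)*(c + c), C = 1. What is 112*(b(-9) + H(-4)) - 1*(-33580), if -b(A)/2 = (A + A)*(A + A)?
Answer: -36308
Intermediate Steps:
H(c) = 2*c*(1 + c) (H(c) = (c + 1)*(c + c) = (1 + c)*(2*c) = 2*c*(1 + c))
b(A) = -8*A² (b(A) = -2*(A + A)*(A + A) = -2*2*A*2*A = -8*A²)
112*(b(-9) + H(-4)) - 1*(-33580) = 112*(-8*(-9)² + 2*(-4)*(1 - 4)) - 1*(-33580) = 112*(-8*81 + 2*(-4)*(-3)) + 33580 = 112*(-648 + 24) + 33580 = 112*(-624) + 33580 = -69888 + 33580 = -36308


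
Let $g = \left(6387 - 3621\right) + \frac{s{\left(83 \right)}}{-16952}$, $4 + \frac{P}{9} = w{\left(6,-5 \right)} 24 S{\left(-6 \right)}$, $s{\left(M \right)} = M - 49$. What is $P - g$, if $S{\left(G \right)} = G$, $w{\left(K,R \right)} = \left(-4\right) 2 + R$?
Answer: $\frac{119053913}{8476} \approx 14046.0$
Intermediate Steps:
$s{\left(M \right)} = -49 + M$ ($s{\left(M \right)} = M - 49 = -49 + M$)
$w{\left(K,R \right)} = -8 + R$
$P = 16812$ ($P = -36 + 9 \left(-8 - 5\right) 24 \left(-6\right) = -36 + 9 \left(-13\right) 24 \left(-6\right) = -36 + 9 \left(\left(-312\right) \left(-6\right)\right) = -36 + 9 \cdot 1872 = -36 + 16848 = 16812$)
$g = \frac{23444599}{8476}$ ($g = \left(6387 - 3621\right) + \frac{-49 + 83}{-16952} = 2766 + 34 \left(- \frac{1}{16952}\right) = 2766 - \frac{17}{8476} = \frac{23444599}{8476} \approx 2766.0$)
$P - g = 16812 - \frac{23444599}{8476} = \frac{119053913}{8476}$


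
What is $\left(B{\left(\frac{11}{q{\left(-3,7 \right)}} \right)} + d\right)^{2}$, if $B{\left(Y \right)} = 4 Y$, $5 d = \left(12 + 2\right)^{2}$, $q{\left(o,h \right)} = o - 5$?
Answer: $\frac{113569}{100} \approx 1135.7$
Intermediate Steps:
$q{\left(o,h \right)} = -5 + o$
$d = \frac{196}{5}$ ($d = \frac{\left(12 + 2\right)^{2}}{5} = \frac{14^{2}}{5} = \frac{1}{5} \cdot 196 = \frac{196}{5} \approx 39.2$)
$\left(B{\left(\frac{11}{q{\left(-3,7 \right)}} \right)} + d\right)^{2} = \left(4 \frac{11}{-5 - 3} + \frac{196}{5}\right)^{2} = \left(4 \frac{11}{-8} + \frac{196}{5}\right)^{2} = \left(4 \cdot 11 \left(- \frac{1}{8}\right) + \frac{196}{5}\right)^{2} = \left(4 \left(- \frac{11}{8}\right) + \frac{196}{5}\right)^{2} = \left(- \frac{11}{2} + \frac{196}{5}\right)^{2} = \left(\frac{337}{10}\right)^{2} = \frac{113569}{100}$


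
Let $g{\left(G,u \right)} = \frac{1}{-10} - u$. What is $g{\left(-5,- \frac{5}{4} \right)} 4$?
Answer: $\frac{23}{5} \approx 4.6$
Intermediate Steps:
$g{\left(G,u \right)} = - \frac{1}{10} - u$
$g{\left(-5,- \frac{5}{4} \right)} 4 = \left(- \frac{1}{10} - - \frac{5}{4}\right) 4 = \left(- \frac{1}{10} + \frac{5}{4}\right) 4 = \frac{23}{20} \cdot 4 = \frac{23}{5}$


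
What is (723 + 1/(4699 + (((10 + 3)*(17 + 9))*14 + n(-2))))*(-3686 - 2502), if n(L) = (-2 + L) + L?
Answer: -3243595376/725 ≈ -4.4739e+6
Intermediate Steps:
n(L) = -2 + 2*L
(723 + 1/(4699 + (((10 + 3)*(17 + 9))*14 + n(-2))))*(-3686 - 2502) = (723 + 1/(4699 + (((10 + 3)*(17 + 9))*14 + (-2 + 2*(-2)))))*(-3686 - 2502) = (723 + 1/(4699 + ((13*26)*14 + (-2 - 4))))*(-6188) = (723 + 1/(4699 + (338*14 - 6)))*(-6188) = (723 + 1/(4699 + (4732 - 6)))*(-6188) = (723 + 1/(4699 + 4726))*(-6188) = (723 + 1/9425)*(-6188) = (6814276/9425)*(-6188) = -3243595376/725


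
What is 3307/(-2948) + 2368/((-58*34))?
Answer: -3375567/1453364 ≈ -2.3226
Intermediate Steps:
3307/(-2948) + 2368/((-58*34)) = 3307*(-1/2948) + 2368/(-1972) = -3307/2948 + 2368*(-1/1972) = -3307/2948 - 592/493 = -3375567/1453364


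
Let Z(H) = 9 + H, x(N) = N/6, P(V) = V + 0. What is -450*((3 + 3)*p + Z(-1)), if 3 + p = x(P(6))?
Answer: 1800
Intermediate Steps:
P(V) = V
x(N) = N/6 (x(N) = N*(1/6) = N/6)
p = -2 (p = -3 + (1/6)*6 = -3 + 1 = -2)
-450*((3 + 3)*p + Z(-1)) = -450*((3 + 3)*(-2) + (9 - 1)) = -450*(6*(-2) + 8) = -450*(-12 + 8) = -450*(-4) = 1800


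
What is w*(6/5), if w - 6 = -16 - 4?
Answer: -84/5 ≈ -16.800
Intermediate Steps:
w = -14 (w = 6 + (-16 - 4) = 6 - 20 = -14)
w*(6/5) = -84/5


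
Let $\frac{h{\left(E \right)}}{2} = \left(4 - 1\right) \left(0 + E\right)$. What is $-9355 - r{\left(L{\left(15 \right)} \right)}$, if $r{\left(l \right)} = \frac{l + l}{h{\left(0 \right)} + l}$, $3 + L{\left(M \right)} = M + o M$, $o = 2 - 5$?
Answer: $-9357$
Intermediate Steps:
$o = -3$ ($o = 2 - 5 = -3$)
$h{\left(E \right)} = 6 E$ ($h{\left(E \right)} = 2 \left(4 - 1\right) \left(0 + E\right) = 2 \cdot 3 E = 6 E$)
$L{\left(M \right)} = -3 - 2 M$ ($L{\left(M \right)} = -3 + \left(M - 3 M\right) = -3 - 2 M$)
$r{\left(l \right)} = 2$ ($r{\left(l \right)} = \frac{l + l}{6 \cdot 0 + l} = \frac{2 l}{0 + l} = \frac{2 l}{l} = 2$)
$-9355 - r{\left(L{\left(15 \right)} \right)} = -9355 - 2 = -9357$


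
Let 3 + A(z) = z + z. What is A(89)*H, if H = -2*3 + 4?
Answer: -350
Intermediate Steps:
A(z) = -3 + 2*z (A(z) = -3 + (z + z) = -3 + 2*z)
H = -2 (H = -6 + 4 = -2)
A(89)*H = (-3 + 2*89)*(-2) = (-3 + 178)*(-2) = 175*(-2) = -350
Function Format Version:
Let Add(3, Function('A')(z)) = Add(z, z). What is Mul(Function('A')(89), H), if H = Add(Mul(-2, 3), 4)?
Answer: -350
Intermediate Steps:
Function('A')(z) = Add(-3, Mul(2, z)) (Function('A')(z) = Add(-3, Add(z, z)) = Add(-3, Mul(2, z)))
H = -2 (H = Add(-6, 4) = -2)
Mul(Function('A')(89), H) = Mul(Add(-3, Mul(2, 89)), -2) = Mul(Add(-3, 178), -2) = Mul(175, -2) = -350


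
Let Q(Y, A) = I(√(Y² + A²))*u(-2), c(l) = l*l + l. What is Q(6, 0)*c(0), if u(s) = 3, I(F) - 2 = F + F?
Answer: 0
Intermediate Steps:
I(F) = 2 + 2*F (I(F) = 2 + (F + F) = 2 + 2*F)
c(l) = l + l² (c(l) = l² + l = l + l²)
Q(Y, A) = 6 + 6*√(A² + Y²) (Q(Y, A) = (2 + 2*√(Y² + A²))*3 = (2 + 2*√(A² + Y²))*3 = 6 + 6*√(A² + Y²))
Q(6, 0)*c(0) = (6 + 6*√(0² + 6²))*(0*(1 + 0)) = (6 + 6*√(0 + 36))*(0*1) = (6 + 6*√36)*0 = (6 + 6*6)*0 = (6 + 36)*0 = 42*0 = 0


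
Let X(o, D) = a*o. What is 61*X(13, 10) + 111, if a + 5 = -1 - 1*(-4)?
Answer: -1475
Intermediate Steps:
a = -2 (a = -5 + (-1 - 1*(-4)) = -5 + (-1 + 4) = -5 + 3 = -2)
X(o, D) = -2*o
61*X(13, 10) + 111 = 61*(-2*13) + 111 = 61*(-26) + 111 = -1586 + 111 = -1475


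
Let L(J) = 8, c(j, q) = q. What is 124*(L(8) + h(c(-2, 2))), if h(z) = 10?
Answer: 2232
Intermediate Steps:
124*(L(8) + h(c(-2, 2))) = 124*(8 + 10) = 124*18 = 2232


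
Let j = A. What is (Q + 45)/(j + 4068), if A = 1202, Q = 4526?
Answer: 4571/5270 ≈ 0.86736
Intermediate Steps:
j = 1202
(Q + 45)/(j + 4068) = (4526 + 45)/(1202 + 4068) = 4571/5270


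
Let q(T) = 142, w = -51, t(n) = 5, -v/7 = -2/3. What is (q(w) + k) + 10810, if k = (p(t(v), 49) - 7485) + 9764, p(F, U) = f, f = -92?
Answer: 13139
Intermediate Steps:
v = 14/3 (v = -(-14)/3 = -7*(-⅔) = 14/3 ≈ 4.6667)
p(F, U) = -92
k = 2187 (k = (-92 - 7485) + 9764 = -7577 + 9764 = 2187)
(q(w) + k) + 10810 = (142 + 2187) + 10810 = 2329 + 10810 = 13139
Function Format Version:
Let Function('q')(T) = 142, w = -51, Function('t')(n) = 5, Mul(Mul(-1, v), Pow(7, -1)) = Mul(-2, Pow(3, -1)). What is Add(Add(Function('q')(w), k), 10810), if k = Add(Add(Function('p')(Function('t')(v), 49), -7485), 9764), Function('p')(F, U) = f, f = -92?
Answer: 13139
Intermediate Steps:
v = Rational(14, 3) (v = Mul(-7, Mul(-2, Pow(3, -1))) = Mul(-7, Mul(-2, Rational(1, 3))) = Mul(-7, Rational(-2, 3)) = Rational(14, 3) ≈ 4.6667)
Function('p')(F, U) = -92
k = 2187 (k = Add(Add(-92, -7485), 9764) = Add(-7577, 9764) = 2187)
Add(Add(Function('q')(w), k), 10810) = Add(Add(142, 2187), 10810) = Add(2329, 10810) = 13139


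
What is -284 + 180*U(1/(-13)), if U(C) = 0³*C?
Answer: -284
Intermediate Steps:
U(C) = 0 (U(C) = 0*C = 0)
-284 + 180*U(1/(-13)) = -284 + 180*0 = -284 + 0 = -284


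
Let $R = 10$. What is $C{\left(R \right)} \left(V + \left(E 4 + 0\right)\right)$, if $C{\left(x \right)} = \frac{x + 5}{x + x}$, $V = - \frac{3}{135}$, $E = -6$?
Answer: $- \frac{1081}{60} \approx -18.017$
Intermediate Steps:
$V = - \frac{1}{45}$ ($V = \left(-3\right) \frac{1}{135} = - \frac{1}{45} \approx -0.022222$)
$C{\left(x \right)} = \frac{5 + x}{2 x}$
$C{\left(R \right)} \left(V + \left(E 4 + 0\right)\right) = \frac{5 + 10}{2 \cdot 10} \left(- \frac{1}{45} + \left(\left(-6\right) 4 + 0\right)\right) = \frac{1}{2} \cdot \frac{1}{10} \cdot 15 \left(- \frac{1}{45} + \left(-24 + 0\right)\right) = \frac{3 \left(- \frac{1}{45} - 24\right)}{4} = \frac{3}{4} \left(- \frac{1081}{45}\right) = - \frac{1081}{60}$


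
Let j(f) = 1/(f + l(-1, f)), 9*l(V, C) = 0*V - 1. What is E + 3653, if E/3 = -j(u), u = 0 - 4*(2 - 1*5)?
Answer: 390844/107 ≈ 3652.7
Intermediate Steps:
l(V, C) = -⅑ (l(V, C) = (0*V - 1)/9 = (0 - 1)/9 = (⅑)*(-1) = -⅑)
u = 12 (u = 0 - 4*(2 - 5) = 0 - 4*(-3) = 0 + 12 = 12)
j(f) = 1/(-⅑ + f) (j(f) = 1/(f - ⅑) = 1/(-⅑ + f))
E = -27/107 (E = 3*(-9/(-1 + 9*12)) = 3*(-9/(-1 + 108)) = 3*(-9/107) = -27/107 ≈ -0.25234)
E + 3653 = -27/107 + 3653 = 390844/107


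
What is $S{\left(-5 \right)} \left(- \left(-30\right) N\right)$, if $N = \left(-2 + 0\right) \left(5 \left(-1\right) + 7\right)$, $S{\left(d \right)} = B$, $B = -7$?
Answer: $840$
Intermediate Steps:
$S{\left(d \right)} = -7$
$N = -4$ ($N = - 2 \left(-5 + 7\right) = \left(-2\right) 2 = -4$)
$S{\left(-5 \right)} \left(- \left(-30\right) N\right) = - 7 \left(- \left(-30\right) \left(-4\right)\right) = - 7 \left(\left(-1\right) 120\right) = \left(-7\right) \left(-120\right) = 840$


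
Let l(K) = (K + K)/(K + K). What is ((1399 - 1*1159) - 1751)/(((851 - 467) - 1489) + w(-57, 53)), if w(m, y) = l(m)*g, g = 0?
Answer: 1511/1105 ≈ 1.3674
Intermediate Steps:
l(K) = 1 (l(K) = (2*K)/((2*K)) = (2*K)*(1/(2*K)) = 1)
w(m, y) = 0 (w(m, y) = 1*0 = 0)
((1399 - 1*1159) - 1751)/(((851 - 467) - 1489) + w(-57, 53)) = ((1399 - 1*1159) - 1751)/(((851 - 467) - 1489) + 0) = ((1399 - 1159) - 1751)/((384 - 1489) + 0) = (240 - 1751)/(-1105 + 0) = -1511/(-1105) = -1511*(-1/1105) = 1511/1105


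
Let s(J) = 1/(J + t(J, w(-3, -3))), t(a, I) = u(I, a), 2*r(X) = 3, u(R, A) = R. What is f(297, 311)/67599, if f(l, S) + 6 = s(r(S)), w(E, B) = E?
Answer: -20/202797 ≈ -9.8621e-5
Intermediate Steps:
r(X) = 3/2 (r(X) = (½)*3 = 3/2)
t(a, I) = I
s(J) = 1/(-3 + J) (s(J) = 1/(J - 3) = 1/(-3 + J))
f(l, S) = -20/3 (f(l, S) = -6 + 1/(-3 + 3/2) = -6 + 1/(-3/2) = -6 - ⅔ = -20/3)
f(297, 311)/67599 = -20/3/67599 = -20/3*1/67599 = -20/202797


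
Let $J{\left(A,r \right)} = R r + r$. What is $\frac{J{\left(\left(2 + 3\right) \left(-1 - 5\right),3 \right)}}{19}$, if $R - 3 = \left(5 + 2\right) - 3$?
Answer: $\frac{24}{19} \approx 1.2632$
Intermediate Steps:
$R = 7$ ($R = 3 + \left(\left(5 + 2\right) - 3\right) = 3 + \left(7 - 3\right) = 3 + 4 = 7$)
$J{\left(A,r \right)} = 8 r$ ($J{\left(A,r \right)} = 7 r + r = 8 r$)
$\frac{J{\left(\left(2 + 3\right) \left(-1 - 5\right),3 \right)}}{19} = \frac{8 \cdot 3}{19} = \frac{1}{19} \cdot 24 = \frac{24}{19}$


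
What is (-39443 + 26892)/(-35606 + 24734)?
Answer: 12551/10872 ≈ 1.1544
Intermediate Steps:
(-39443 + 26892)/(-35606 + 24734) = -12551/(-10872) = -12551*(-1/10872) = 12551/10872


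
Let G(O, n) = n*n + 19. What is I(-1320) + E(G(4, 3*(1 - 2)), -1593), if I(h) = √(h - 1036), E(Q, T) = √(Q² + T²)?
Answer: √2538433 + 2*I*√589 ≈ 1593.2 + 48.539*I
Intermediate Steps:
G(O, n) = 19 + n² (G(O, n) = n² + 19 = 19 + n²)
I(h) = √(-1036 + h)
I(-1320) + E(G(4, 3*(1 - 2)), -1593) = √(-1036 - 1320) + √((19 + (3*(1 - 2))²)² + (-1593)²) = √(-2356) + √((19 + (3*(-1))²)² + 2537649) = 2*I*√589 + √((19 + (-3)²)² + 2537649) = 2*I*√589 + √((19 + 9)² + 2537649) = 2*I*√589 + √(28² + 2537649) = 2*I*√589 + √(784 + 2537649) = 2*I*√589 + √2538433 = √2538433 + 2*I*√589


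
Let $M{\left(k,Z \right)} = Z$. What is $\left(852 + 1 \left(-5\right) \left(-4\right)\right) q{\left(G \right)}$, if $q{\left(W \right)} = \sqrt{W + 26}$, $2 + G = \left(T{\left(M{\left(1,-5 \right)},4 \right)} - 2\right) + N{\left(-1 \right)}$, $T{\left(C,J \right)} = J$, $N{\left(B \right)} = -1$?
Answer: $4360$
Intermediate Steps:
$G = -1$ ($G = -2 + \left(\left(4 - 2\right) - 1\right) = -2 + \left(2 - 1\right) = -2 + 1 = -1$)
$q{\left(W \right)} = \sqrt{26 + W}$
$\left(852 + 1 \left(-5\right) \left(-4\right)\right) q{\left(G \right)} = \left(852 + 1 \left(-5\right) \left(-4\right)\right) \sqrt{26 - 1} = \left(852 - -20\right) \sqrt{25} = \left(852 + 20\right) 5 = 872 \cdot 5 = 4360$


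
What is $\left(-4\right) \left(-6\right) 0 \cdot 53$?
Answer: $0$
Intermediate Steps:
$\left(-4\right) \left(-6\right) 0 \cdot 53 = 24 \cdot 0 \cdot 53 = 0 \cdot 53 = 0$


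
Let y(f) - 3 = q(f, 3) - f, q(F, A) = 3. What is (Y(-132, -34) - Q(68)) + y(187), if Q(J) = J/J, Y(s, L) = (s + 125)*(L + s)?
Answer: 980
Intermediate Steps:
Y(s, L) = (125 + s)*(L + s)
Q(J) = 1
y(f) = 6 - f (y(f) = 3 + (3 - f) = 6 - f)
(Y(-132, -34) - Q(68)) + y(187) = (((-132)**2 + 125*(-34) + 125*(-132) - 34*(-132)) - 1*1) + (6 - 1*187) = ((17424 - 4250 - 16500 + 4488) - 1) + (6 - 187) = (1162 - 1) - 181 = 1161 - 181 = 980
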